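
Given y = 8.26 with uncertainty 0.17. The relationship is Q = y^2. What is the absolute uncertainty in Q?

2.81

Q ∝ y^2, so δQ/Q = |2| · δy/y = 2 × 0.0206 = 0.0412.
Q = 68.2, so δQ = 0.0412 × 68.2 = 2.81.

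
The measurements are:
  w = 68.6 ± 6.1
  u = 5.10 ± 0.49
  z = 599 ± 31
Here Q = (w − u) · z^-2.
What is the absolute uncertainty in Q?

Let h = w − u = 63.5. δh = √(δw² + δu²) = √(37.2 + 0.240) = 6.12, so δh/h = 0.0964.
Q is then a monomial in h, z:
δQ/Q = √((δh/h)² + (-2·δz/z)²) = √(0.00929 + 0.0107) = 0.141
Q = 0.000177, so δQ = 0.141 × 0.000177 = 2.5e-05.

2.5e-05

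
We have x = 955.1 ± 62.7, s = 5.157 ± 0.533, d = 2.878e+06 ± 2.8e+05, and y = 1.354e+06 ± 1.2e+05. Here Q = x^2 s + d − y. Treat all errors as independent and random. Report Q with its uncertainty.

(6.228 ± 0.843) × 10^6

Let p = x^2·s = 4.704e+06. δp/p = √((2·δx/x)² + (1·δs/s)²) = √(0.0172 + 0.0107) = 0.167, so δp = 7.86e+05.
Q = p + d − y: δQ = √(δp² + δd² + δy²) = √(6.18e+11 + 7.84e+10 + 1.44e+10) = 8.43e+05
Q = 6.228e+06.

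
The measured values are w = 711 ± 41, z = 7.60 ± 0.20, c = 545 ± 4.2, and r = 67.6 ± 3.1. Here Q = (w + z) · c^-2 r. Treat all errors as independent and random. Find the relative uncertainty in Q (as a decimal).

0.0748

Let u = w + z = 719. δu = √(δw² + δz²) = √(1680 + 0.0400) = 41.0, so δu/u = 0.0571.
Q is then a monomial in u, c, r:
δQ/Q = √((δu/u)² + (-2·δc/c)² + (1·δr/r)²) = √(0.00326 + 0.000238 + 0.00210) = 0.0748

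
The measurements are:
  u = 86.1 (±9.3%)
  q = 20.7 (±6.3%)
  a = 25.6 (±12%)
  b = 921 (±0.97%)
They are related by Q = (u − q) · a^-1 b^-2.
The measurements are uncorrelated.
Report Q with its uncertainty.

(3.01 ± 0.523) × 10^-6

Let w = u − q = 65.4. δw = √(δu² + δq²) = √(64.1 + 1.70) = 8.11, so δw/w = 0.124.
Q is then a monomial in w, a, b:
δQ/Q = √((δw/w)² + (-1·δa/a)² + (-2·δb/b)²) = √(0.0154 + 0.0144 + 0.000376) = 0.174
Q = 3.01e-06, so δQ = 0.174 × 3.01e-06 = 5.23e-07.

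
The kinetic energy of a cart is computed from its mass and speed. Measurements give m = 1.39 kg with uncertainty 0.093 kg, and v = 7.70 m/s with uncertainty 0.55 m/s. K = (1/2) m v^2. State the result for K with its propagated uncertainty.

Each factor contributes (exponent × relative error)² to (δK/K)²:
  (1·δm/m)² = (1×0.0669)² = 0.00448;  (2·δv/v)² = (2×0.0714)² = 0.0204
δK/K = √(0.0249) = 0.158
K = 41.2 J, so δK = 0.158 × 41.2 = 6.50 J.

41.2 ± 6.50 J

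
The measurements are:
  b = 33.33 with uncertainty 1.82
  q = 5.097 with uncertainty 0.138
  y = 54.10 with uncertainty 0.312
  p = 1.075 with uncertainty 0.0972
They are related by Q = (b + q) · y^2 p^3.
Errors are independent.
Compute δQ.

38500

Let u = b + q = 38.43. δu = √(δb² + δq²) = √(3.31 + 0.0190) = 1.83, so δu/u = 0.0475.
Q is then a monomial in u, y, p:
δQ/Q = √((δu/u)² + (2·δy/y)² + (3·δp/p)²) = √(0.00226 + 0.000133 + 0.0736) = 0.276
Q = 139700, so δQ = 0.276 × 139700 = 38500.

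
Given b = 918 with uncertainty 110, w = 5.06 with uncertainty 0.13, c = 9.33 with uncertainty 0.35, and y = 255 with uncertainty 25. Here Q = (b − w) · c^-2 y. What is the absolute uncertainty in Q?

Let u = b − w = 913. δu = √(δb² + δw²) = √(12100 + 0.0169) = 110, so δu/u = 0.120.
Q is then a monomial in u, c, y:
δQ/Q = √((δu/u)² + (-2·δc/c)² + (1·δy/y)²) = √(0.0145 + 0.00563 + 0.00961) = 0.173
Q = 2670, so δQ = 0.173 × 2670 = 461.

461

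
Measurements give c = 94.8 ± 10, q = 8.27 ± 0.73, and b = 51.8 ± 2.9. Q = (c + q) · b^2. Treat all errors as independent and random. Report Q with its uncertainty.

Let u = c + q = 103. δu = √(δc² + δq²) = √(100 + 0.533) = 10.0, so δu/u = 0.0973.
Q is then a monomial in u, b:
δQ/Q = √((δu/u)² + (2·δb/b)²) = √(0.00946 + 0.0125) = 0.148
Q = 2.77e+05, so δQ = 0.148 × 2.77e+05 = 41000.

(2.77 ± 0.410) × 10^5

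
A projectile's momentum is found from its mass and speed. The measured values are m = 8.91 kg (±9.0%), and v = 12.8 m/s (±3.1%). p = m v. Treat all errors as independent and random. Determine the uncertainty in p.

10.9 kg·m/s

p is a product of powers, so relative uncertainties combine in quadrature:
  (1·δm/m)² = (1×0.0900)² = 0.00810;  (1·δv/v)² = (1×0.0310)² = 0.000961
δp/p = √(0.00906) = 0.0952
p = 114 kg·m/s, so δp = 0.0952 × 114 = 10.9 kg·m/s.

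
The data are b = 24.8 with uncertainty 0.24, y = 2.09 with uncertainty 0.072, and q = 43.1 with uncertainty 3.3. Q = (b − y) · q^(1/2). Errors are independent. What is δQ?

Let u = b − y = 22.7. δu = √(δb² + δy²) = √(0.0576 + 0.00518) = 0.251, so δu/u = 0.0110.
Q is then a monomial in u, q:
δQ/Q = √((δu/u)² + (½·δq/q)²) = √(0.000122 + 0.00147) = 0.0398
Q = 149, so δQ = 0.0398 × 149 = 5.94.

5.94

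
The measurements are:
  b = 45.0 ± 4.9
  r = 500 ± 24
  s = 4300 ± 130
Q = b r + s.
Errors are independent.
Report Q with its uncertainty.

26800 ± 2680

Let p = b·r = 22500. δp/p = √((1·δb/b)² + (1·δr/r)²) = √(0.0119 + 0.00230) = 0.119, so δp = 2680.
Q = p + s: δQ = √(δp² + δs²) = √(7.17e+06 + 16900) = 2680
Q = 26800.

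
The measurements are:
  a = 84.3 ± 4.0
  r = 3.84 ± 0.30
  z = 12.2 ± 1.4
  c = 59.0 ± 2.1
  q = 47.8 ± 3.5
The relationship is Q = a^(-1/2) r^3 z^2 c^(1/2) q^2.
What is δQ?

5.81e+06

Each factor contributes (exponent × relative error)² to (δQ/Q)²:
  (−½·δa/a)² = (-0.5×0.0474)² = 0.000563;  (3·δr/r)² = (3×0.0781)² = 0.0549;  (2·δz/z)² = (2×0.115)² = 0.0527;  (½·δc/c)² = (0.5×0.0356)² = 0.000317;  (2·δq/q)² = (2×0.0732)² = 0.0214
δQ/Q = √(0.130) = 0.360
Q = 1.61e+07, so δQ = 0.360 × 1.61e+07 = 5.81e+06.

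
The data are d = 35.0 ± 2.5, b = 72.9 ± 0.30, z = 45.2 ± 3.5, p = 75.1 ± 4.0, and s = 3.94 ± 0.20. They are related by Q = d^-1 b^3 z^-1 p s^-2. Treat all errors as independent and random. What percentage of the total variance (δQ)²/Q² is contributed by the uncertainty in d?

20.9%

(δQ/Q)² = (-1·δd/d)² + (3·δb/b)² + (-1·δz/z)² + (1·δp/p)² + (-2·δs/s)²
  d term: (-1×0.0714)² = 0.00510
  b term: (3×0.00412)² = 0.000152
  z term: (-1×0.0774)² = 0.00600
  p term: (1×0.0533)² = 0.00284
  s term: (-2×0.0508)² = 0.0103
Total = 0.0244. Share from d = 0.00510/0.0244 = 0.209.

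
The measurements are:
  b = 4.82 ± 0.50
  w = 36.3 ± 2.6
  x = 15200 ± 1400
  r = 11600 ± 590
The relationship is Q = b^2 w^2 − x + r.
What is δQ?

7870

Let p = b^2·w^2 = 30600. δp/p = √((2·δb/b)² + (2·δw/w)²) = √(0.0430 + 0.0205) = 0.252, so δp = 7720.
Q = p − x + r: δQ = √(δp² + δx² + δr²) = √(5.96e+07 + 1.96e+06 + 3.48e+05) = 7870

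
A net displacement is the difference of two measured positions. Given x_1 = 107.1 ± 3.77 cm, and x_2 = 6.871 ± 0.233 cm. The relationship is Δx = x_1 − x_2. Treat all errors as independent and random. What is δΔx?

3.78 cm

For a sum/difference, combine absolute errors in quadrature:
  (δx_1)² = 14.2;  (δx_2)² = 0.0543
δΔx = √(14.3) = 3.78 cm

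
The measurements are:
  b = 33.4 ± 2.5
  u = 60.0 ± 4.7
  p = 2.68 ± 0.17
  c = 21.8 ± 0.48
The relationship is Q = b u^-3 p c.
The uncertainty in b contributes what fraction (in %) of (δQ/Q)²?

8.57%

(δQ/Q)² = (1·δb/b)² + (-3·δu/u)² + (1·δp/p)² + (1·δc/c)²
  b term: (1×0.0749)² = 0.00560
  u term: (-3×0.0783)² = 0.0552
  p term: (1×0.0634)² = 0.00402
  c term: (1×0.0220)² = 0.000485
Total = 0.0653. Share from b = 0.00560/0.0653 = 0.0857.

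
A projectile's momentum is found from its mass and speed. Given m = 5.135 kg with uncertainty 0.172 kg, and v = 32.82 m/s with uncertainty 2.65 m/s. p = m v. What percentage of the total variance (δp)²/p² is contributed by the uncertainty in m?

(δp/p)² = (1·δm/m)² + (1·δv/v)²
  m term: (1×0.0335)² = 0.00112
  v term: (1×0.0807)² = 0.00652
Total = 0.00764. Share from m = 0.00112/0.00764 = 0.147.

14.7%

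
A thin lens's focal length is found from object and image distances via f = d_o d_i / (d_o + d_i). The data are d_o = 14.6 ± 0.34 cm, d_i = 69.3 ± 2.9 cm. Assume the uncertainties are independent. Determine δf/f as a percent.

2.06%

∂f/∂d_o = (d_i/(d_o+d_i))² = 0.682;  ∂f/∂d_i = (d_o/(d_o+d_i))² = 0.0303
δf = √((∂f/∂d_o · δd_o)² + (∂f/∂d_i · δd_i)²) = √(0.0538 + 0.00771) = 0.248 cm
f = 12.1 cm, so δf/f = 0.248/12.1 = 0.0206.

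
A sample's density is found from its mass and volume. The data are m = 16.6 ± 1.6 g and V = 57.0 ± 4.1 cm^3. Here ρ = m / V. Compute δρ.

0.0350 g/cm^3

For a monomial ρ ∝ m, V^-1, fractional errors add in quadrature:
  (1·δm/m)² = (1×0.0964)² = 0.00929;  (-1·δV/V)² = (-1×0.0719)² = 0.00517
δρ/ρ = √(0.0145) = 0.120
ρ = 0.291 g/cm^3, so δρ = 0.120 × 0.291 = 0.0350 g/cm^3.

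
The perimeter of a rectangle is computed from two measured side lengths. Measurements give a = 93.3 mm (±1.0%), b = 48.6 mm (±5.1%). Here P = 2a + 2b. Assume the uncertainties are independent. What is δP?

5.30 mm

P is a linear combination, so absolute uncertainties add in quadrature:
  (2·δa)² = 3.48;  (2·δb)² = 24.6
δP = √(28.1) = 5.30 mm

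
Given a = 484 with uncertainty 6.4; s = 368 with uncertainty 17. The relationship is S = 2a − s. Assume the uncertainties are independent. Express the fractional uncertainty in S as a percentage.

For a sum/difference, combine absolute errors in quadrature:
  (2·δa)² = 164;  (δs)² = 289
δS = √(453) = 21.3
S = 600, so δS/S = 21.3/600 = 0.0355.

3.55%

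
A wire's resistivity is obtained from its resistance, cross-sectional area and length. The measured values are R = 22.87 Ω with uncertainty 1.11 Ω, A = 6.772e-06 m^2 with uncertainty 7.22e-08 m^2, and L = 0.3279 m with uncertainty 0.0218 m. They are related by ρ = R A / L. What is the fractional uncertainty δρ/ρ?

0.0830

ρ is a product of powers, so relative uncertainties combine in quadrature:
  (1·δR/R)² = (1×0.0485)² = 0.00236;  (1·δA/A)² = (1×0.0107)² = 0.000114;  (-1·δL/L)² = (-1×0.0665)² = 0.00442
δρ/ρ = √(0.00689) = 0.0830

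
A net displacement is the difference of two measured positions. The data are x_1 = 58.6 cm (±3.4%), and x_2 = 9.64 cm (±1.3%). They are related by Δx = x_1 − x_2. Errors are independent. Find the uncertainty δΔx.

Absolute uncertainties add in quadrature for a linear combination:
  (δx_1)² = 3.97;  (δx_2)² = 0.0157
δΔx = √(3.99) = 2.00 cm

2.00 cm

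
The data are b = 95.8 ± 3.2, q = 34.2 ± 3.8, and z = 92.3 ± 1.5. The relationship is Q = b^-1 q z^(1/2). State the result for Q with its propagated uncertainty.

3.43 ± 0.399

Each factor contributes (exponent × relative error)² to (δQ/Q)²:
  (-1·δb/b)² = (-1×0.0334)² = 0.00112;  (1·δq/q)² = (1×0.111)² = 0.0123;  (½·δz/z)² = (0.5×0.0163)² = 6.6e-05
δQ/Q = √(0.0135) = 0.116
Q = 3.43, so δQ = 0.116 × 3.43 = 0.399.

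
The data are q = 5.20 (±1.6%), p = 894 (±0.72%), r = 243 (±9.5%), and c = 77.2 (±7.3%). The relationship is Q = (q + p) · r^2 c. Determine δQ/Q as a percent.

Let u = q + p = 899. δu = √(δq² + δp²) = √(0.00692 + 41.4) = 6.44, so δu/u = 0.00716.
Q is then a monomial in u, r, c:
δQ/Q = √((δu/u)² + (2·δr/r)² + (1·δc/c)²) = √(5.13e-05 + 0.0361 + 0.00533) = 0.204

20.4%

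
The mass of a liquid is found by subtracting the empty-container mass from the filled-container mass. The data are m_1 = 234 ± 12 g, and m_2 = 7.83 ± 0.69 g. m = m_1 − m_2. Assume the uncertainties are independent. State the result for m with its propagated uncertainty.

m is a linear combination, so absolute uncertainties add in quadrature:
  (δm_1)² = 144;  (δm_2)² = 0.476
δm = √(144) = 12.0 g
m = 226 g.

226 ± 12.0 g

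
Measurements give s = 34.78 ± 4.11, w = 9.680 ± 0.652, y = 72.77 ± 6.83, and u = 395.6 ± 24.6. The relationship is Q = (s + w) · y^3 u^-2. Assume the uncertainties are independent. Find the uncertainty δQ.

Let h = s + w = 44.46. δh = √(δs² + δw²) = √(16.9 + 0.425) = 4.16, so δh/h = 0.0936.
Q is then a monomial in h, y, u:
δQ/Q = √((δh/h)² + (3·δy/y)² + (-2·δu/u)²) = √(0.00876 + 0.0793 + 0.0155) = 0.322
Q = 109.5, so δQ = 0.322 × 109.5 = 35.2.

35.2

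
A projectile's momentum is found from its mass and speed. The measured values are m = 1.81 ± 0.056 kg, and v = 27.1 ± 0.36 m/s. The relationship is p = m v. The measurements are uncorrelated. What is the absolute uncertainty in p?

Relative error in a monomial: (δp/p)² = Σ (nᵢ · δxᵢ/xᵢ)².
  (1·δm/m)² = (1×0.0309)² = 0.000957;  (1·δv/v)² = (1×0.0133)² = 0.000176
δp/p = √(0.00113) = 0.0337
p = 49.1 kg·m/s, so δp = 0.0337 × 49.1 = 1.65 kg·m/s.

1.65 kg·m/s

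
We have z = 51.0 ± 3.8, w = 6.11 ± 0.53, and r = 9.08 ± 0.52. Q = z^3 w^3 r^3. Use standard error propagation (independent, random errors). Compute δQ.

For a monomial Q ∝ z^3, w^3, r^3, fractional errors add in quadrature:
  (3·δz/z)² = (3×0.0745)² = 0.0500;  (3·δw/w)² = (3×0.0867)² = 0.0677;  (3·δr/r)² = (3×0.0573)² = 0.0295
δQ/Q = √(0.147) = 0.384
Q = 2.27e+10, so δQ = 0.384 × 2.27e+10 = 8.69e+09.

8.69e+09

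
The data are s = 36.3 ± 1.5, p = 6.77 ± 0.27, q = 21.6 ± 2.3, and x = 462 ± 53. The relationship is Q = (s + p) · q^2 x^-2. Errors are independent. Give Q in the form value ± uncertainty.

0.0941 ± 0.0297

Let u = s + p = 43.1. δu = √(δs² + δp²) = √(2.25 + 0.0729) = 1.52, so δu/u = 0.0354.
Q is then a monomial in u, q, x:
δQ/Q = √((δu/u)² + (2·δq/q)² + (-2·δx/x)²) = √(0.00125 + 0.0454 + 0.0526) = 0.315
Q = 0.0941, so δQ = 0.315 × 0.0941 = 0.0297.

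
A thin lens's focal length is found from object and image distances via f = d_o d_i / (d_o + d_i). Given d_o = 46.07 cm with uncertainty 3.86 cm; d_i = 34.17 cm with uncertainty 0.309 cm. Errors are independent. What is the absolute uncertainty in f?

∂f/∂d_o = (d_i/(d_o+d_i))² = 0.181;  ∂f/∂d_i = (d_o/(d_o+d_i))² = 0.330
δf = √((∂f/∂d_o · δd_o)² + (∂f/∂d_i · δd_i)²) = √(0.490 + 0.0104) = 0.707 cm

0.707 cm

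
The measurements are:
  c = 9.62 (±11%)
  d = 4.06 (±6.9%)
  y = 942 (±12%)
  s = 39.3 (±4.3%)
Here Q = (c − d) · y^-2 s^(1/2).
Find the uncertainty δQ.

Let u = c − d = 5.56. δu = √(δc² + δd²) = √(1.12 + 0.0785) = 1.09, so δu/u = 0.197.
Q is then a monomial in u, y, s:
δQ/Q = √((δu/u)² + (-2·δy/y)² + (½·δs/s)²) = √(0.0388 + 0.0576 + 0.000462) = 0.311
Q = 3.93e-05, so δQ = 0.311 × 3.93e-05 = 1.22e-05.

1.22e-05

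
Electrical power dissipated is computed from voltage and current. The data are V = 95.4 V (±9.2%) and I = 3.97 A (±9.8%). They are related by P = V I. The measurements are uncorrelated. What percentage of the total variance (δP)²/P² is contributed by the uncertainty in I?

53.2%

(δP/P)² = (1·δV/V)² + (1·δI/I)²
  V term: (1×0.0920)² = 0.00846
  I term: (1×0.0980)² = 0.00960
Total = 0.0181. Share from I = 0.00960/0.0181 = 0.532.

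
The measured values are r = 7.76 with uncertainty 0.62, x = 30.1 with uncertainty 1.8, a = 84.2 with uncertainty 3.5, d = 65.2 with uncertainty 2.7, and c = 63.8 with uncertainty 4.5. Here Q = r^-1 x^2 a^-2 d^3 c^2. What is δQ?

Each factor contributes (exponent × relative error)² to (δQ/Q)²:
  (-1·δr/r)² = (-1×0.0799)² = 0.00638;  (2·δx/x)² = (2×0.0598)² = 0.0143;  (-2·δa/a)² = (-2×0.0416)² = 0.00691;  (3·δd/d)² = (3×0.0414)² = 0.0154;  (2·δc/c)² = (2×0.0705)² = 0.0199
δQ/Q = √(0.0629) = 0.251
Q = 1.86e+07, so δQ = 0.251 × 1.86e+07 = 4.66e+06.

4.66e+06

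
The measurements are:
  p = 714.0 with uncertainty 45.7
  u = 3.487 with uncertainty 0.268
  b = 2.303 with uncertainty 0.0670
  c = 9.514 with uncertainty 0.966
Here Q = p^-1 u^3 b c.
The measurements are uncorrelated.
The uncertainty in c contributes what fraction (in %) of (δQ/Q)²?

15.1%

(δQ/Q)² = (-1·δp/p)² + (3·δu/u)² + (1·δb/b)² + (1·δc/c)²
  p term: (-1×0.0640)² = 0.00410
  u term: (3×0.0769)² = 0.0532
  b term: (1×0.0291)² = 0.000846
  c term: (1×0.102)² = 0.0103
Total = 0.0684. Share from c = 0.0103/0.0684 = 0.151.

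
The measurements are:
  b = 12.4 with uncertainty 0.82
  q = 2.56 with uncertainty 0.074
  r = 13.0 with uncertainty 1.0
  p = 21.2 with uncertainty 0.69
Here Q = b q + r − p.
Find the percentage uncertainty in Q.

Let w = b·q = 31.7. δw/w = √((1·δb/b)² + (1·δq/q)²) = √(0.00437 + 0.000836) = 0.0722, so δw = 2.29.
Q = w + r − p: δQ = √(δw² + δr² + δp²) = √(5.25 + 1.00 + 0.476) = 2.59
Q = 23.5, so δQ/Q = 2.59/23.5 = 0.110.

11.0%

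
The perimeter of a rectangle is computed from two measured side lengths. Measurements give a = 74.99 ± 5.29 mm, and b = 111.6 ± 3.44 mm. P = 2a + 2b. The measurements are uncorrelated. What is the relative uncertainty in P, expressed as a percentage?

3.38%

Each term contributes (cᵢ δxᵢ)² to (δP)²:
  (2·δa)² = 112;  (2·δb)² = 47.3
δP = √(159) = 12.6 mm
P = 373.2 mm, so δP/P = 12.6/373.2 = 0.0338.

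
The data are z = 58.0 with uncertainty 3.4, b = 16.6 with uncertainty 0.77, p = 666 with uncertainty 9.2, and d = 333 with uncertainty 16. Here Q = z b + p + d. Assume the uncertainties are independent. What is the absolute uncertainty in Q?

74.3

Let w = z·b = 963. δw/w = √((1·δz/z)² + (1·δb/b)²) = √(0.00344 + 0.00215) = 0.0748, so δw = 72.0.
Q = w + p + d: δQ = √(δw² + δp² + δd²) = √(5180 + 84.6 + 256) = 74.3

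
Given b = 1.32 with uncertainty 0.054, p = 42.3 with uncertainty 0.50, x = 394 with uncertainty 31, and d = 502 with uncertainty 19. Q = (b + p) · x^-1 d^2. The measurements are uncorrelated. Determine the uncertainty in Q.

3060

Let u = b + p = 43.6. δu = √(δb² + δp²) = √(0.00292 + 0.250) = 0.503, so δu/u = 0.0115.
Q is then a monomial in u, x, d:
δQ/Q = √((δu/u)² + (-1·δx/x)² + (2·δd/d)²) = √(0.000133 + 0.00619 + 0.00573) = 0.110
Q = 27900, so δQ = 0.110 × 27900 = 3060.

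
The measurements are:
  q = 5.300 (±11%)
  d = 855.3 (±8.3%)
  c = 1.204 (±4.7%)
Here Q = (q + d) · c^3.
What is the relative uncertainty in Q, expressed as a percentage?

Let u = q + d = 860.6. δu = √(δq² + δd²) = √(0.340 + 5040) = 71.0, so δu/u = 0.0825.
Q is then a monomial in u, c:
δQ/Q = √((δu/u)² + (3·δc/c)²) = √(0.00680 + 0.0199) = 0.163

16.3%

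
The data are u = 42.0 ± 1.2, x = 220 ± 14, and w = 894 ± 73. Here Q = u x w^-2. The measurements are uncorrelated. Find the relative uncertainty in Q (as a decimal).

0.178

Q is a product of powers, so relative uncertainties combine in quadrature:
  (1·δu/u)² = (1×0.0286)² = 0.000816;  (1·δx/x)² = (1×0.0636)² = 0.00405;  (-2·δw/w)² = (-2×0.0817)² = 0.0267
δQ/Q = √(0.0315) = 0.178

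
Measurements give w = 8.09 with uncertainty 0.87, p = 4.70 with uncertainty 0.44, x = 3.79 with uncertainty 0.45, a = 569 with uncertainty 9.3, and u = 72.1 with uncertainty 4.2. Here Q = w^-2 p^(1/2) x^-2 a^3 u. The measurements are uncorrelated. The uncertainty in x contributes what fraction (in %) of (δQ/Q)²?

51.0%

(δQ/Q)² = (-2·δw/w)² + (½·δp/p)² + (-2·δx/x)² + (3·δa/a)² + (1·δu/u)²
  w term: (-2×0.108)² = 0.0463
  p term: (0.5×0.0936)² = 0.00219
  x term: (-2×0.119)² = 0.0564
  a term: (3×0.0163)² = 0.00240
  u term: (1×0.0583)² = 0.00339
Total = 0.111. Share from x = 0.0564/0.111 = 0.510.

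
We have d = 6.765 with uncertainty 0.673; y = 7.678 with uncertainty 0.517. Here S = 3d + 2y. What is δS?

For a sum/difference, combine absolute errors in quadrature:
  (3·δd)² = 4.08;  (2·δy)² = 1.07
δS = √(5.15) = 2.27

2.27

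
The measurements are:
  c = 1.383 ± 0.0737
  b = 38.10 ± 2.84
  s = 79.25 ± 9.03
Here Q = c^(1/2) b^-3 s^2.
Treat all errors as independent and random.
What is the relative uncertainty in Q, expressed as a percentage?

32.0%

Relative error in a monomial: (δQ/Q)² = Σ (nᵢ · δxᵢ/xᵢ)².
  (½·δc/c)² = (0.5×0.0533)² = 0.000710;  (-3·δb/b)² = (-3×0.0745)² = 0.0500;  (2·δs/s)² = (2×0.114)² = 0.0519
δQ/Q = √(0.103) = 0.320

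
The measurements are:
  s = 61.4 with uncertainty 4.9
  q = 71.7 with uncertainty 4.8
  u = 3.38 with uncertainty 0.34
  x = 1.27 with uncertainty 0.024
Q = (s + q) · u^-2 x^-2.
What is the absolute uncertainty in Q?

Let w = s + q = 133. δw = √(δs² + δq²) = √(24.0 + 23.0) = 6.86, so δw/w = 0.0515.
Q is then a monomial in w, u, x:
δQ/Q = √((δw/w)² + (-2·δu/u)² + (-2·δx/x)²) = √(0.00266 + 0.0405 + 0.00143) = 0.211
Q = 7.22, so δQ = 0.211 × 7.22 = 1.52.

1.52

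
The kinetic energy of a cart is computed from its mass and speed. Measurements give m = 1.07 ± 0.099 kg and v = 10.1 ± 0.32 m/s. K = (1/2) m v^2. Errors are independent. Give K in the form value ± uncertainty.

54.6 ± 6.12 J

Products/powers → add relative errors in quadrature, weighted by exponent:
  (1·δm/m)² = (1×0.0925)² = 0.00856;  (2·δv/v)² = (2×0.0317)² = 0.00402
δK/K = √(0.0126) = 0.112
K = 54.6 J, so δK = 0.112 × 54.6 = 6.12 J.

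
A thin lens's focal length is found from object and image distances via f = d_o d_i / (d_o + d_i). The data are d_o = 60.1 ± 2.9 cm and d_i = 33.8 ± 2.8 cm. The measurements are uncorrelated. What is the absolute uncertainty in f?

∂f/∂d_o = (d_i/(d_o+d_i))² = 0.130;  ∂f/∂d_i = (d_o/(d_o+d_i))² = 0.410
δf = √((∂f/∂d_o · δd_o)² + (∂f/∂d_i · δd_i)²) = √(0.141 + 1.32) = 1.21 cm

1.21 cm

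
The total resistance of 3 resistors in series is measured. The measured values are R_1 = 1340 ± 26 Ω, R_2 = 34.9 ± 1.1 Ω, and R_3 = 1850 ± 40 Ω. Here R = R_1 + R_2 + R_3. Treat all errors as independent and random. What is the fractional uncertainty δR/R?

Each term contributes (cᵢ δxᵢ)² to (δR)²:
  (δR_1)² = 676;  (δR_2)² = 1.21;  (δR_3)² = 1600
δR = √(2280) = 47.7 Ω
R = 3220 Ω, so δR/R = 47.7/3220 = 0.0148.

0.0148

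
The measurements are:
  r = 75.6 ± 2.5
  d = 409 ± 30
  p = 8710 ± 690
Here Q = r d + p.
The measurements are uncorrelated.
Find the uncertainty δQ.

Let w = r·d = 30900. δw/w = √((1·δr/r)² + (1·δd/d)²) = √(0.00109 + 0.00538) = 0.0805, so δw = 2490.
Q = w + p: δQ = √(δw² + δp²) = √(6.19e+06 + 4.76e+05) = 2580

2580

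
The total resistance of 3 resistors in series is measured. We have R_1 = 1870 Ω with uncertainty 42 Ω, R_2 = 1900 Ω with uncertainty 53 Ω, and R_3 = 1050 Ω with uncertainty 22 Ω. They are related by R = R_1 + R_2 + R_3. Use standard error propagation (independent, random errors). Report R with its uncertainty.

R is a linear combination, so absolute uncertainties add in quadrature:
  (δR_1)² = 1760;  (δR_2)² = 2810;  (δR_3)² = 484
δR = √(5060) = 71.1 Ω
R = 4820 Ω.

4820 ± 71.1 Ω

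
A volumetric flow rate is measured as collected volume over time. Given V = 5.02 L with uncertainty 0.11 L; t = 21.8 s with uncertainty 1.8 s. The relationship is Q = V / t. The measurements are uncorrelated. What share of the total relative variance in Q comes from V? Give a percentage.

(δQ/Q)² = (1·δV/V)² + (-1·δt/t)²
  V term: (1×0.0219)² = 0.000480
  t term: (-1×0.0826)² = 0.00682
Total = 0.00730. Share from V = 0.000480/0.00730 = 0.0658.

6.58%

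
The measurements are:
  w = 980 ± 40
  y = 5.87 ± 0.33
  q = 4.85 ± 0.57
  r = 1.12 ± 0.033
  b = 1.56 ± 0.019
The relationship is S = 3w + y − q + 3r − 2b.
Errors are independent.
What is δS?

Each term contributes (cᵢ δxᵢ)² to (δS)²:
  (3·δw)² = 14400;  (δy)² = 0.109;  (δq)² = 0.325;  (3·δr)² = 0.00980;  (2·δb)² = 0.00144
δS = √(14400) = 120

120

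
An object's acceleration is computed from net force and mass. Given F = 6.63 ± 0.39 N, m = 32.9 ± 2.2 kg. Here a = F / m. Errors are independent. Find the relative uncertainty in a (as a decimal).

Since a is a product/quotient, work with relative uncertainties:
  (1·δF/F)² = (1×0.0588)² = 0.00346;  (-1·δm/m)² = (-1×0.0669)² = 0.00447
δa/a = √(0.00793) = 0.0891

0.0891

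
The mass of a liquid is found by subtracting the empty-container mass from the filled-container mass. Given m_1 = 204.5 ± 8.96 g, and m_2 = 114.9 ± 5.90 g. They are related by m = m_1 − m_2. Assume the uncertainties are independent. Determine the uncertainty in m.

Absolute uncertainties add in quadrature for a linear combination:
  (δm_1)² = 80.3;  (δm_2)² = 34.8
δm = √(115) = 10.7 g

10.7 g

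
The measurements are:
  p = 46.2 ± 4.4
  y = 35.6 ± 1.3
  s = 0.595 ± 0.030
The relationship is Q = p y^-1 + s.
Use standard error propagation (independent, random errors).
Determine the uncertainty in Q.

Let w = p·y^-1 = 1.30. δw/w = √((1·δp/p)² + (-1·δy/y)²) = √(0.00907 + 0.00133) = 0.102, so δw = 0.132.
Q = w + s: δQ = √(δw² + δs²) = √(0.0175 + 0.000900) = 0.136

0.136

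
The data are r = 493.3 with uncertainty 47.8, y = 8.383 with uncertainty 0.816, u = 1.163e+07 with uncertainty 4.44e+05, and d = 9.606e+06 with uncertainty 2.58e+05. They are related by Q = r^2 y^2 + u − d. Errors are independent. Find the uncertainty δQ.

4.73e+06

Let p = r^2·y^2 = 1.71e+07. δp/p = √((2·δr/r)² + (2·δy/y)²) = √(0.0376 + 0.0379) = 0.275, so δp = 4.7e+06.
Q = p + u − d: δQ = √(δp² + δu² + δd²) = √(2.21e+13 + 1.97e+11 + 6.66e+10) = 4.73e+06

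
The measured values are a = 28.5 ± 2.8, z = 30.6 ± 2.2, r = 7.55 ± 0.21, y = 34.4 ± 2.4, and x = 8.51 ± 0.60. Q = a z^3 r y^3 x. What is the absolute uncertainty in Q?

Products/powers → add relative errors in quadrature, weighted by exponent:
  (1·δa/a)² = (1×0.0982)² = 0.00965;  (3·δz/z)² = (3×0.0719)² = 0.0465;  (1·δr/r)² = (1×0.0278)² = 0.000774;  (3·δy/y)² = (3×0.0698)² = 0.0438;  (1·δx/x)² = (1×0.0705)² = 0.00497
δQ/Q = √(0.106) = 0.325
Q = 2.14e+12, so δQ = 0.325 × 2.14e+12 = 6.94e+11.

6.94e+11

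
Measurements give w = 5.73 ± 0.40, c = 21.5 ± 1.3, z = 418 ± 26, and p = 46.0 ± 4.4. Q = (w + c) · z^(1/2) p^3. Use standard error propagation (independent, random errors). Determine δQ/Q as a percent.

Let u = w + c = 27.2. δu = √(δw² + δc²) = √(0.160 + 1.69) = 1.36, so δu/u = 0.0500.
Q is then a monomial in u, z, p:
δQ/Q = √((δu/u)² + (½·δz/z)² + (3·δp/p)²) = √(0.00250 + 0.000967 + 0.0823) = 0.293

29.3%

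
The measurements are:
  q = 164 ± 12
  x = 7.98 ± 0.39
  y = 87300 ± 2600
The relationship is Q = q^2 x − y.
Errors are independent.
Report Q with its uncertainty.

Let p = q^2·x = 2.15e+05. δp/p = √((2·δq/q)² + (1·δx/x)²) = √(0.0214 + 0.00239) = 0.154, so δp = 33100.
Q = p − y: δQ = √(δp² + δy²) = √(1.1e+09 + 6.76e+06) = 33200
Q = 1.27e+05.

(1.27 ± 0.332) × 10^5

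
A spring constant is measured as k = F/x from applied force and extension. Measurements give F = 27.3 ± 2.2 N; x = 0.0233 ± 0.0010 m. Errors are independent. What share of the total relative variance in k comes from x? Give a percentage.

22.1%

(δk/k)² = (1·δF/F)² + (-1·δx/x)²
  F term: (1×0.0806)² = 0.00649
  x term: (-1×0.0429)² = 0.00184
Total = 0.00834. Share from x = 0.00184/0.00834 = 0.221.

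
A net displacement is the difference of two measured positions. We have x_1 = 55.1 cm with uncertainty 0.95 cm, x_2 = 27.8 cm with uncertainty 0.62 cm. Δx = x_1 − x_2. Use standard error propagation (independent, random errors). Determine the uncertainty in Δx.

1.13 cm

Δx is a linear combination, so absolute uncertainties add in quadrature:
  (δx_1)² = 0.902;  (δx_2)² = 0.384
δΔx = √(1.29) = 1.13 cm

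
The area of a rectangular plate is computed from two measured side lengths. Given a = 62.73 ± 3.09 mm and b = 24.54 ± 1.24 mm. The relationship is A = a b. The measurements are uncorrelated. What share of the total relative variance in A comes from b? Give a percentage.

(δA/A)² = (1·δa/a)² + (1·δb/b)²
  a term: (1×0.0493)² = 0.00243
  b term: (1×0.0505)² = 0.00255
Total = 0.00498. Share from b = 0.00255/0.00498 = 0.513.

51.3%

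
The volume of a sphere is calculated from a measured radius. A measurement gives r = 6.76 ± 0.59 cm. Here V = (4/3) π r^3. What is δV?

Each factor contributes (exponent × relative error)² to (δV/V)²:
  (3·δr/r)² = (3×0.0873)² = 0.0686
δV/V = √(0.0686) = 0.262
V = 1290 cm^3, so δV = 0.262 × 1290 = 339 cm^3.

339 cm^3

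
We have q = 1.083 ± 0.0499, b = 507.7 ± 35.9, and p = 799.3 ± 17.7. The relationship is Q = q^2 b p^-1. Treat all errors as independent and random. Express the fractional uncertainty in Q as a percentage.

11.8%

Since Q is a product/quotient, work with relative uncertainties:
  (2·δq/q)² = (2×0.0461)² = 0.00849;  (1·δb/b)² = (1×0.0707)² = 0.00500;  (-1·δp/p)² = (-1×0.0221)² = 0.000490
δQ/Q = √(0.0140) = 0.118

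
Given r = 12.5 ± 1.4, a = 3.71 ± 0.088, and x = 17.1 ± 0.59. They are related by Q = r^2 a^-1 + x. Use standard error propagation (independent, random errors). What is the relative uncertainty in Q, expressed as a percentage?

Let p = r^2·a^-1 = 42.1. δp/p = √((2·δr/r)² + (-1·δa/a)²) = √(0.0502 + 0.000563) = 0.225, so δp = 9.49.
Q = p + x: δQ = √(δp² + δx²) = √(90.0 + 0.348) = 9.51
Q = 59.2, so δQ/Q = 9.51/59.2 = 0.161.

16.1%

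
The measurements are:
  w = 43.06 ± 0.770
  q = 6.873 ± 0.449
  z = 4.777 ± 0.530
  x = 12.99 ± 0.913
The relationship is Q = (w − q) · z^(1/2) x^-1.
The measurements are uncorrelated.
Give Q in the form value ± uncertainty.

Let u = w − q = 36.19. δu = √(δw² + δq²) = √(0.593 + 0.202) = 0.891, so δu/u = 0.0246.
Q is then a monomial in u, z, x:
δQ/Q = √((δu/u)² + (½·δz/z)² + (-1·δx/x)²) = √(0.000607 + 0.00308 + 0.00494) = 0.0929
Q = 6.089, so δQ = 0.0929 × 6.089 = 0.565.

6.089 ± 0.565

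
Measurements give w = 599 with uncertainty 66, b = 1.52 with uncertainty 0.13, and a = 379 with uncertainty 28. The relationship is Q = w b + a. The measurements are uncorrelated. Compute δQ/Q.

Let p = w·b = 910. δp/p = √((1·δw/w)² + (1·δb/b)²) = √(0.0121 + 0.00731) = 0.139, so δp = 127.
Q = p + a: δQ = √(δp² + δa²) = √(16100 + 784) = 130
Q = 1290, so δQ/Q = 130/1290 = 0.101.

0.101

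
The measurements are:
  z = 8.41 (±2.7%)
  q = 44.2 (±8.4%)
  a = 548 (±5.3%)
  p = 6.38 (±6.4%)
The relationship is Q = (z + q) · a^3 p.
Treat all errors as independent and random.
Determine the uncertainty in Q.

Let u = z + q = 52.6. δu = √(δz² + δq²) = √(0.0516 + 13.8) = 3.72, so δu/u = 0.0707.
Q is then a monomial in u, a, p:
δQ/Q = √((δu/u)² + (3·δa/a)² + (1·δp/p)²) = √(0.00500 + 0.0253 + 0.00410) = 0.185
Q = 5.52e+10, so δQ = 0.185 × 5.52e+10 = 1.02e+10.

1.02e+10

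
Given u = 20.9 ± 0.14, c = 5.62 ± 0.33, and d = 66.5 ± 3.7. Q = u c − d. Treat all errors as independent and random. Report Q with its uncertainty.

Let p = u·c = 117. δp/p = √((1·δu/u)² + (1·δc/c)²) = √(4.49e-05 + 0.00345) = 0.0591, so δp = 6.94.
Q = p − d: δQ = √(δp² + δd²) = √(48.2 + 13.7) = 7.87
Q = 51.0.

51.0 ± 7.87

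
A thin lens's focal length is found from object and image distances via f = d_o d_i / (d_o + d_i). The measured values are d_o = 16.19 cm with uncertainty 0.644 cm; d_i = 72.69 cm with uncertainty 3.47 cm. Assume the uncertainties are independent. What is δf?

0.446 cm

∂f/∂d_o = (d_i/(d_o+d_i))² = 0.669;  ∂f/∂d_i = (d_o/(d_o+d_i))² = 0.0332
δf = √((∂f/∂d_o · δd_o)² + (∂f/∂d_i · δd_i)²) = √(0.186 + 0.0133) = 0.446 cm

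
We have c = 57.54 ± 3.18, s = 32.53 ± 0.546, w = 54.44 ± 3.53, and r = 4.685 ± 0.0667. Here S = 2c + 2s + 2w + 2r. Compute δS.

9.57

Sums and differences: (δS)² = Σ (cᵢ δxᵢ)².
  (2·δc)² = 40.4;  (2·δs)² = 1.19;  (2·δw)² = 49.8;  (2·δr)² = 0.0178
δS = √(91.5) = 9.57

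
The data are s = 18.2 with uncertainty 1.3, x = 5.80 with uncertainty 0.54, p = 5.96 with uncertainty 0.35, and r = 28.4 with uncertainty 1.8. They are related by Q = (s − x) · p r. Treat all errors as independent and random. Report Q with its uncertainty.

Let u = s − x = 12.4. δu = √(δs² + δx²) = √(1.69 + 0.292) = 1.41, so δu/u = 0.114.
Q is then a monomial in u, p, r:
δQ/Q = √((δu/u)² + (1·δp/p)² + (1·δr/r)²) = √(0.0129 + 0.00345 + 0.00402) = 0.143
Q = 2100, so δQ = 0.143 × 2100 = 299.

2100 ± 299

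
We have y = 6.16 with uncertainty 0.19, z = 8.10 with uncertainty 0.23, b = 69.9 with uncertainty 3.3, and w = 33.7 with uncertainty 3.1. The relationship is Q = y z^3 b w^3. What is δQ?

Since Q is a product/quotient, work with relative uncertainties:
  (1·δy/y)² = (1×0.0308)² = 0.000951;  (3·δz/z)² = (3×0.0284)² = 0.00726;  (1·δb/b)² = (1×0.0472)² = 0.00223;  (3·δw/w)² = (3×0.0920)² = 0.0762
δQ/Q = √(0.0866) = 0.294
Q = 8.76e+09, so δQ = 0.294 × 8.76e+09 = 2.58e+09.

2.58e+09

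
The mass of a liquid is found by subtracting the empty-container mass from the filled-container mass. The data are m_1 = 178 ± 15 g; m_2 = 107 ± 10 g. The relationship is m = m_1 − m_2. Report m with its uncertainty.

Absolute uncertainties add in quadrature for a linear combination:
  (δm_1)² = 225;  (δm_2)² = 100
δm = √(325) = 18.0 g
m = 71.0 g.

71.0 ± 18.0 g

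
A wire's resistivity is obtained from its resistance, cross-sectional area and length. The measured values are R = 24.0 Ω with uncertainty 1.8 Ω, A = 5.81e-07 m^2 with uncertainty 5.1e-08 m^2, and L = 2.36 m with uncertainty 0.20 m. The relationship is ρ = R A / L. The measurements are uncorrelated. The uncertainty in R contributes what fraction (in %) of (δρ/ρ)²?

(δρ/ρ)² = (1·δR/R)² + (1·δA/A)² + (-1·δL/L)²
  R term: (1×0.0750)² = 0.00562
  A term: (1×0.0878)² = 0.00771
  L term: (-1×0.0847)² = 0.00718
Total = 0.0205. Share from R = 0.00562/0.0205 = 0.274.

27.4%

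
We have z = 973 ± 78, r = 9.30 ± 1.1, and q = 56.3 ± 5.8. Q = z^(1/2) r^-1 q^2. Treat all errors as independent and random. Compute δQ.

For a monomial Q ∝ z^(1/2), r^-1, q^2, fractional errors add in quadrature:
  (½·δz/z)² = (0.5×0.0802)² = 0.00161;  (-1·δr/r)² = (-1×0.118)² = 0.0140;  (2·δq/q)² = (2×0.103)² = 0.0425
δQ/Q = √(0.0580) = 0.241
Q = 10600, so δQ = 0.241 × 10600 = 2560.

2560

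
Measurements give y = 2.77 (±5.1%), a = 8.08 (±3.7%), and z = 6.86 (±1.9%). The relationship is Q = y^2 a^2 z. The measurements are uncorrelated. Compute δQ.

438

Each factor contributes (exponent × relative error)² to (δQ/Q)²:
  (2·δy/y)² = (2×0.0510)² = 0.0104;  (2·δa/a)² = (2×0.0370)² = 0.00548;  (1·δz/z)² = (1×0.0190)² = 0.000361
δQ/Q = √(0.0162) = 0.127
Q = 3440, so δQ = 0.127 × 3440 = 438.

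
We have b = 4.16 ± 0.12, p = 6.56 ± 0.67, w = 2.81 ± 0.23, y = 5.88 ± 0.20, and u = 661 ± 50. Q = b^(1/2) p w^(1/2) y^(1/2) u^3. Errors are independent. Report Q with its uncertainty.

(1.57 ± 0.398) × 10^10

Relative error in a monomial: (δQ/Q)² = Σ (nᵢ · δxᵢ/xᵢ)².
  (½·δb/b)² = (0.5×0.0288)² = 0.000208;  (1·δp/p)² = (1×0.102)² = 0.0104;  (½·δw/w)² = (0.5×0.0819)² = 0.00167;  (½·δy/y)² = (0.5×0.0340)² = 0.000289;  (3·δu/u)² = (3×0.0756)² = 0.0515
δQ/Q = √(0.0641) = 0.253
Q = 1.57e+10, so δQ = 0.253 × 1.57e+10 = 3.98e+09.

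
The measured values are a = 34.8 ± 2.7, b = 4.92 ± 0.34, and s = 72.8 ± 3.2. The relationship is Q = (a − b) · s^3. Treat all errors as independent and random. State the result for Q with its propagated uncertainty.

Let u = a − b = 29.9. δu = √(δa² + δb²) = √(7.29 + 0.116) = 2.72, so δu/u = 0.0911.
Q is then a monomial in u, s:
δQ/Q = √((δu/u)² + (3·δs/s)²) = √(0.00829 + 0.0174) = 0.160
Q = 1.15e+07, so δQ = 0.160 × 1.15e+07 = 1.85e+06.

(1.15 ± 0.185) × 10^7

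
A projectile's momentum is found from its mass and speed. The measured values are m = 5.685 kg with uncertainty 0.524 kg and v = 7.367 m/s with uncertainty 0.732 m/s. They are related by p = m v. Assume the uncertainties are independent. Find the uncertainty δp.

5.68 kg·m/s

Since p is a product/quotient, work with relative uncertainties:
  (1·δm/m)² = (1×0.0922)² = 0.00850;  (1·δv/v)² = (1×0.0994)² = 0.00987
δp/p = √(0.0184) = 0.136
p = 41.88 kg·m/s, so δp = 0.136 × 41.88 = 5.68 kg·m/s.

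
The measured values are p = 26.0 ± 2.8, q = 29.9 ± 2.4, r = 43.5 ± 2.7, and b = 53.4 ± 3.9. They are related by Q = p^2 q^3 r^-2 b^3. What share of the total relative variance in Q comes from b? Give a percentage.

(δQ/Q)² = (2·δp/p)² + (3·δq/q)² + (-2·δr/r)² + (3·δb/b)²
  p term: (2×0.108)² = 0.0464
  q term: (3×0.0803)² = 0.0580
  r term: (-2×0.0621)² = 0.0154
  b term: (3×0.0730)² = 0.0480
Total = 0.168. Share from b = 0.0480/0.168 = 0.286.

28.6%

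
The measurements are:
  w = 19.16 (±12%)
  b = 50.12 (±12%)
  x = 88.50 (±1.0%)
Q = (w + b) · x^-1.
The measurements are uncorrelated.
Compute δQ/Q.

0.0935

Let u = w + b = 69.28. δu = √(δw² + δb²) = √(5.29 + 36.2) = 6.44, so δu/u = 0.0929.
Q is then a monomial in u, x:
δQ/Q = √((δu/u)² + (-1·δx/x)²) = √(0.00864 + 0.000100) = 0.0935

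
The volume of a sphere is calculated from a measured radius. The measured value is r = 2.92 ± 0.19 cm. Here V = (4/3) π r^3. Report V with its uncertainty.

V ∝ r^3, so δV/V = |3| · δr/r = 3 × 0.0651 = 0.195.
V = 104 cm^3, so δV = 0.195 × 104 = 20.4 cm^3.

104 ± 20.4 cm^3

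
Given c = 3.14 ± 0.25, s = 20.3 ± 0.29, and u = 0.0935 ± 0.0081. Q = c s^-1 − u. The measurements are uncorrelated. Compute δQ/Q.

Let p = c·s^-1 = 0.155. δp/p = √((1·δc/c)² + (-1·δs/s)²) = √(0.00634 + 0.000204) = 0.0809, so δp = 0.0125.
Q = p − u: δQ = √(δp² + δu²) = √(0.000157 + 6.56e-05) = 0.0149
Q = 0.0612, so δQ/Q = 0.0149/0.0612 = 0.244.

0.244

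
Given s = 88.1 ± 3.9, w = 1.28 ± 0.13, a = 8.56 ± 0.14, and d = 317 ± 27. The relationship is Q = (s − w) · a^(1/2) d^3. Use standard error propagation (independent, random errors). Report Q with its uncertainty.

(8.09 ± 2.10) × 10^9

Let u = s − w = 86.8. δu = √(δs² + δw²) = √(15.2 + 0.0169) = 3.90, so δu/u = 0.0449.
Q is then a monomial in u, a, d:
δQ/Q = √((δu/u)² + (½·δa/a)² + (3·δd/d)²) = √(0.00202 + 6.69e-05 + 0.0653) = 0.260
Q = 8.09e+09, so δQ = 0.260 × 8.09e+09 = 2.1e+09.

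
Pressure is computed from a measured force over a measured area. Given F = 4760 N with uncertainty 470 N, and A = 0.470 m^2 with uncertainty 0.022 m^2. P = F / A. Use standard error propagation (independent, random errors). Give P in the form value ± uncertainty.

For a monomial P ∝ F, A^-1, fractional errors add in quadrature:
  (1·δF/F)² = (1×0.0987)² = 0.00975;  (-1·δA/A)² = (-1×0.0468)² = 0.00219
δP/P = √(0.0119) = 0.109
P = 10100 Pa, so δP = 0.109 × 10100 = 1110 Pa.

10100 ± 1110 Pa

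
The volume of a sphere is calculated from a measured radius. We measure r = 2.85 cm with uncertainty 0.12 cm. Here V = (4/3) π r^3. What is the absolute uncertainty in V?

For a monomial V ∝ r^3, fractional errors add in quadrature:
  (3·δr/r)² = (3×0.0421)² = 0.0160
δV/V = √(0.0160) = 0.126
V = 97.0 cm^3, so δV = 0.126 × 97.0 = 12.2 cm^3.

12.2 cm^3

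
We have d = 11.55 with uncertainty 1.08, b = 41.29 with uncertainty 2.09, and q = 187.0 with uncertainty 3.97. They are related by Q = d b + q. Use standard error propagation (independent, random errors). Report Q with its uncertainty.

663.9 ± 50.9

Let p = d·b = 476.9. δp/p = √((1·δd/d)² + (1·δb/b)²) = √(0.00874 + 0.00256) = 0.106, so δp = 50.7.
Q = p + q: δQ = √(δp² + δq²) = √(2570 + 15.8) = 50.9
Q = 663.9.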